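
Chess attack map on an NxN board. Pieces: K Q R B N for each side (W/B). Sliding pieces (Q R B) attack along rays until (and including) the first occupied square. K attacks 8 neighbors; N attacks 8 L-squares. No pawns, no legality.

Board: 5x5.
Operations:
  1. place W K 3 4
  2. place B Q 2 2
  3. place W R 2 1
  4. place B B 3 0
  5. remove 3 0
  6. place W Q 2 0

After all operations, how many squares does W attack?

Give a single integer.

Op 1: place WK@(3,4)
Op 2: place BQ@(2,2)
Op 3: place WR@(2,1)
Op 4: place BB@(3,0)
Op 5: remove (3,0)
Op 6: place WQ@(2,0)
Per-piece attacks for W:
  WQ@(2,0): attacks (2,1) (3,0) (4,0) (1,0) (0,0) (3,1) (4,2) (1,1) (0,2) [ray(0,1) blocked at (2,1)]
  WR@(2,1): attacks (2,2) (2,0) (3,1) (4,1) (1,1) (0,1) [ray(0,1) blocked at (2,2); ray(0,-1) blocked at (2,0)]
  WK@(3,4): attacks (3,3) (4,4) (2,4) (4,3) (2,3)
Union (18 distinct): (0,0) (0,1) (0,2) (1,0) (1,1) (2,0) (2,1) (2,2) (2,3) (2,4) (3,0) (3,1) (3,3) (4,0) (4,1) (4,2) (4,3) (4,4)

Answer: 18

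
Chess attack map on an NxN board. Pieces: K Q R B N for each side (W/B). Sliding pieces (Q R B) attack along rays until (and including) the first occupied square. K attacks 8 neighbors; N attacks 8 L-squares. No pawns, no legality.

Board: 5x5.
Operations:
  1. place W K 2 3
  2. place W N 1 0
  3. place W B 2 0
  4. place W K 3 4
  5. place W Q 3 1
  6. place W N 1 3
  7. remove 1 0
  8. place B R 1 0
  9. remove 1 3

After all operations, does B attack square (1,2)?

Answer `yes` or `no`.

Op 1: place WK@(2,3)
Op 2: place WN@(1,0)
Op 3: place WB@(2,0)
Op 4: place WK@(3,4)
Op 5: place WQ@(3,1)
Op 6: place WN@(1,3)
Op 7: remove (1,0)
Op 8: place BR@(1,0)
Op 9: remove (1,3)
Per-piece attacks for B:
  BR@(1,0): attacks (1,1) (1,2) (1,3) (1,4) (2,0) (0,0) [ray(1,0) blocked at (2,0)]
B attacks (1,2): yes

Answer: yes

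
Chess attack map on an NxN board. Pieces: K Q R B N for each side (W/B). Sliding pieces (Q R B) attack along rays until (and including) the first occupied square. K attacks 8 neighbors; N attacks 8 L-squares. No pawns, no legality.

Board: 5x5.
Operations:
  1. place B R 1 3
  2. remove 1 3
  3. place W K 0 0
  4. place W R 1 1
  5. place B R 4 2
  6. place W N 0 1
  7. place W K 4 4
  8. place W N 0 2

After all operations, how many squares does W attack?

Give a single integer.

Answer: 15

Derivation:
Op 1: place BR@(1,3)
Op 2: remove (1,3)
Op 3: place WK@(0,0)
Op 4: place WR@(1,1)
Op 5: place BR@(4,2)
Op 6: place WN@(0,1)
Op 7: place WK@(4,4)
Op 8: place WN@(0,2)
Per-piece attacks for W:
  WK@(0,0): attacks (0,1) (1,0) (1,1)
  WN@(0,1): attacks (1,3) (2,2) (2,0)
  WN@(0,2): attacks (1,4) (2,3) (1,0) (2,1)
  WR@(1,1): attacks (1,2) (1,3) (1,4) (1,0) (2,1) (3,1) (4,1) (0,1) [ray(-1,0) blocked at (0,1)]
  WK@(4,4): attacks (4,3) (3,4) (3,3)
Union (15 distinct): (0,1) (1,0) (1,1) (1,2) (1,3) (1,4) (2,0) (2,1) (2,2) (2,3) (3,1) (3,3) (3,4) (4,1) (4,3)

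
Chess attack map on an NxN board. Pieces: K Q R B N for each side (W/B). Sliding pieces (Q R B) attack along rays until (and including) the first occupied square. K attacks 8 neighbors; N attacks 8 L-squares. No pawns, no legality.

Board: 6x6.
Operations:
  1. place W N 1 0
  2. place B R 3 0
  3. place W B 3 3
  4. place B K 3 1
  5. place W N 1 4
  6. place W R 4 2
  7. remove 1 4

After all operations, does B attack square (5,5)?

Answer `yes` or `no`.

Answer: no

Derivation:
Op 1: place WN@(1,0)
Op 2: place BR@(3,0)
Op 3: place WB@(3,3)
Op 4: place BK@(3,1)
Op 5: place WN@(1,4)
Op 6: place WR@(4,2)
Op 7: remove (1,4)
Per-piece attacks for B:
  BR@(3,0): attacks (3,1) (4,0) (5,0) (2,0) (1,0) [ray(0,1) blocked at (3,1); ray(-1,0) blocked at (1,0)]
  BK@(3,1): attacks (3,2) (3,0) (4,1) (2,1) (4,2) (4,0) (2,2) (2,0)
B attacks (5,5): no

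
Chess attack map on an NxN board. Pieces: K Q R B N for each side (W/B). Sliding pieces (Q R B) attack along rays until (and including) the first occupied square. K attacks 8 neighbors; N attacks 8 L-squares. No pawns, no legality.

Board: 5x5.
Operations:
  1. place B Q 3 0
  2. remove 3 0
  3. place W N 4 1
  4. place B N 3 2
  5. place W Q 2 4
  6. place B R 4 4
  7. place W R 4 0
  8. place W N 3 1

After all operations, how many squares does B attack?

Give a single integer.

Answer: 10

Derivation:
Op 1: place BQ@(3,0)
Op 2: remove (3,0)
Op 3: place WN@(4,1)
Op 4: place BN@(3,2)
Op 5: place WQ@(2,4)
Op 6: place BR@(4,4)
Op 7: place WR@(4,0)
Op 8: place WN@(3,1)
Per-piece attacks for B:
  BN@(3,2): attacks (4,4) (2,4) (1,3) (4,0) (2,0) (1,1)
  BR@(4,4): attacks (4,3) (4,2) (4,1) (3,4) (2,4) [ray(0,-1) blocked at (4,1); ray(-1,0) blocked at (2,4)]
Union (10 distinct): (1,1) (1,3) (2,0) (2,4) (3,4) (4,0) (4,1) (4,2) (4,3) (4,4)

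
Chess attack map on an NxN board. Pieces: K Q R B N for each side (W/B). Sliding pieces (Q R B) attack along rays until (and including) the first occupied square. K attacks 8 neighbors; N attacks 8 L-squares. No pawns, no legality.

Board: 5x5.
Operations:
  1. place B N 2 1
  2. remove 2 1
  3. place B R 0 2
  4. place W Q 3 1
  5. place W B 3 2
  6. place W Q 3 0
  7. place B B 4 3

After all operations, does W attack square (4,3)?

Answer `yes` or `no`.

Op 1: place BN@(2,1)
Op 2: remove (2,1)
Op 3: place BR@(0,2)
Op 4: place WQ@(3,1)
Op 5: place WB@(3,2)
Op 6: place WQ@(3,0)
Op 7: place BB@(4,3)
Per-piece attacks for W:
  WQ@(3,0): attacks (3,1) (4,0) (2,0) (1,0) (0,0) (4,1) (2,1) (1,2) (0,3) [ray(0,1) blocked at (3,1)]
  WQ@(3,1): attacks (3,2) (3,0) (4,1) (2,1) (1,1) (0,1) (4,2) (4,0) (2,2) (1,3) (0,4) (2,0) [ray(0,1) blocked at (3,2); ray(0,-1) blocked at (3,0)]
  WB@(3,2): attacks (4,3) (4,1) (2,3) (1,4) (2,1) (1,0) [ray(1,1) blocked at (4,3)]
W attacks (4,3): yes

Answer: yes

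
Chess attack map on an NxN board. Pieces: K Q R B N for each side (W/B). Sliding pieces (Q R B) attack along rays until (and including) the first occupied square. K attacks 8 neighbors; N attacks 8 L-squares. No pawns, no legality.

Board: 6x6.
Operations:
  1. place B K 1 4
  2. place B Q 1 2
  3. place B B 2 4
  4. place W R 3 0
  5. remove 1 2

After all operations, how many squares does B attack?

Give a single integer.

Answer: 13

Derivation:
Op 1: place BK@(1,4)
Op 2: place BQ@(1,2)
Op 3: place BB@(2,4)
Op 4: place WR@(3,0)
Op 5: remove (1,2)
Per-piece attacks for B:
  BK@(1,4): attacks (1,5) (1,3) (2,4) (0,4) (2,5) (2,3) (0,5) (0,3)
  BB@(2,4): attacks (3,5) (3,3) (4,2) (5,1) (1,5) (1,3) (0,2)
Union (13 distinct): (0,2) (0,3) (0,4) (0,5) (1,3) (1,5) (2,3) (2,4) (2,5) (3,3) (3,5) (4,2) (5,1)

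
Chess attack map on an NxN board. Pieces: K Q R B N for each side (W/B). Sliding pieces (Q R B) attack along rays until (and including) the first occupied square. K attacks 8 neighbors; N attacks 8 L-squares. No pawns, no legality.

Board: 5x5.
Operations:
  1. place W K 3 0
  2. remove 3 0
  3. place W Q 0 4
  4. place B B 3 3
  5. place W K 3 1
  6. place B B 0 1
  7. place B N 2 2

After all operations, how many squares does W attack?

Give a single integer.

Op 1: place WK@(3,0)
Op 2: remove (3,0)
Op 3: place WQ@(0,4)
Op 4: place BB@(3,3)
Op 5: place WK@(3,1)
Op 6: place BB@(0,1)
Op 7: place BN@(2,2)
Per-piece attacks for W:
  WQ@(0,4): attacks (0,3) (0,2) (0,1) (1,4) (2,4) (3,4) (4,4) (1,3) (2,2) [ray(0,-1) blocked at (0,1); ray(1,-1) blocked at (2,2)]
  WK@(3,1): attacks (3,2) (3,0) (4,1) (2,1) (4,2) (4,0) (2,2) (2,0)
Union (16 distinct): (0,1) (0,2) (0,3) (1,3) (1,4) (2,0) (2,1) (2,2) (2,4) (3,0) (3,2) (3,4) (4,0) (4,1) (4,2) (4,4)

Answer: 16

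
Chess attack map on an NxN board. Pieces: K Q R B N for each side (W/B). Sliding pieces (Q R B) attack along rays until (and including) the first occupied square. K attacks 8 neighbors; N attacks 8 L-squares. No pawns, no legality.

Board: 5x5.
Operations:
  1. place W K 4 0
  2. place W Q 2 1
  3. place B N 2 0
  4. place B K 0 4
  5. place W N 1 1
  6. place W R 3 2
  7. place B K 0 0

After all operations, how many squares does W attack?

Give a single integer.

Answer: 16

Derivation:
Op 1: place WK@(4,0)
Op 2: place WQ@(2,1)
Op 3: place BN@(2,0)
Op 4: place BK@(0,4)
Op 5: place WN@(1,1)
Op 6: place WR@(3,2)
Op 7: place BK@(0,0)
Per-piece attacks for W:
  WN@(1,1): attacks (2,3) (3,2) (0,3) (3,0)
  WQ@(2,1): attacks (2,2) (2,3) (2,4) (2,0) (3,1) (4,1) (1,1) (3,2) (3,0) (1,2) (0,3) (1,0) [ray(0,-1) blocked at (2,0); ray(-1,0) blocked at (1,1); ray(1,1) blocked at (3,2)]
  WR@(3,2): attacks (3,3) (3,4) (3,1) (3,0) (4,2) (2,2) (1,2) (0,2)
  WK@(4,0): attacks (4,1) (3,0) (3,1)
Union (16 distinct): (0,2) (0,3) (1,0) (1,1) (1,2) (2,0) (2,2) (2,3) (2,4) (3,0) (3,1) (3,2) (3,3) (3,4) (4,1) (4,2)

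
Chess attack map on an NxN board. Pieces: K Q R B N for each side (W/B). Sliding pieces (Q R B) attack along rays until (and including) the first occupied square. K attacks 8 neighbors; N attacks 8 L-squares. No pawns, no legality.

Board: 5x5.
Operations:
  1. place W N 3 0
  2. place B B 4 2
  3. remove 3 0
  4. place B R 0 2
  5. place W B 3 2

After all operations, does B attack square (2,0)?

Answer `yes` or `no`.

Op 1: place WN@(3,0)
Op 2: place BB@(4,2)
Op 3: remove (3,0)
Op 4: place BR@(0,2)
Op 5: place WB@(3,2)
Per-piece attacks for B:
  BR@(0,2): attacks (0,3) (0,4) (0,1) (0,0) (1,2) (2,2) (3,2) [ray(1,0) blocked at (3,2)]
  BB@(4,2): attacks (3,3) (2,4) (3,1) (2,0)
B attacks (2,0): yes

Answer: yes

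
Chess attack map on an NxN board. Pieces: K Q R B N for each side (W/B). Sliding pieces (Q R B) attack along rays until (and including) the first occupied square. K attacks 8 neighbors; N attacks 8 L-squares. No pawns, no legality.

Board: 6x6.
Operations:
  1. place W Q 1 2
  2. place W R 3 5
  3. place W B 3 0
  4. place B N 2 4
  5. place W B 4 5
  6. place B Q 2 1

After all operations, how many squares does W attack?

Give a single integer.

Answer: 24

Derivation:
Op 1: place WQ@(1,2)
Op 2: place WR@(3,5)
Op 3: place WB@(3,0)
Op 4: place BN@(2,4)
Op 5: place WB@(4,5)
Op 6: place BQ@(2,1)
Per-piece attacks for W:
  WQ@(1,2): attacks (1,3) (1,4) (1,5) (1,1) (1,0) (2,2) (3,2) (4,2) (5,2) (0,2) (2,3) (3,4) (4,5) (2,1) (0,3) (0,1) [ray(1,1) blocked at (4,5); ray(1,-1) blocked at (2,1)]
  WB@(3,0): attacks (4,1) (5,2) (2,1) [ray(-1,1) blocked at (2,1)]
  WR@(3,5): attacks (3,4) (3,3) (3,2) (3,1) (3,0) (4,5) (2,5) (1,5) (0,5) [ray(0,-1) blocked at (3,0); ray(1,0) blocked at (4,5)]
  WB@(4,5): attacks (5,4) (3,4) (2,3) (1,2) [ray(-1,-1) blocked at (1,2)]
Union (24 distinct): (0,1) (0,2) (0,3) (0,5) (1,0) (1,1) (1,2) (1,3) (1,4) (1,5) (2,1) (2,2) (2,3) (2,5) (3,0) (3,1) (3,2) (3,3) (3,4) (4,1) (4,2) (4,5) (5,2) (5,4)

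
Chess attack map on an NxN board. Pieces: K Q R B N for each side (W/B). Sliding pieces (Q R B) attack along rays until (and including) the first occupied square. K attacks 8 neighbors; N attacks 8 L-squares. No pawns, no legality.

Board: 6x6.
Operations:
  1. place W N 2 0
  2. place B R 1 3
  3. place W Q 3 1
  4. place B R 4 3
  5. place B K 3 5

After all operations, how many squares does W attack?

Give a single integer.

Answer: 17

Derivation:
Op 1: place WN@(2,0)
Op 2: place BR@(1,3)
Op 3: place WQ@(3,1)
Op 4: place BR@(4,3)
Op 5: place BK@(3,5)
Per-piece attacks for W:
  WN@(2,0): attacks (3,2) (4,1) (1,2) (0,1)
  WQ@(3,1): attacks (3,2) (3,3) (3,4) (3,5) (3,0) (4,1) (5,1) (2,1) (1,1) (0,1) (4,2) (5,3) (4,0) (2,2) (1,3) (2,0) [ray(0,1) blocked at (3,5); ray(-1,1) blocked at (1,3); ray(-1,-1) blocked at (2,0)]
Union (17 distinct): (0,1) (1,1) (1,2) (1,3) (2,0) (2,1) (2,2) (3,0) (3,2) (3,3) (3,4) (3,5) (4,0) (4,1) (4,2) (5,1) (5,3)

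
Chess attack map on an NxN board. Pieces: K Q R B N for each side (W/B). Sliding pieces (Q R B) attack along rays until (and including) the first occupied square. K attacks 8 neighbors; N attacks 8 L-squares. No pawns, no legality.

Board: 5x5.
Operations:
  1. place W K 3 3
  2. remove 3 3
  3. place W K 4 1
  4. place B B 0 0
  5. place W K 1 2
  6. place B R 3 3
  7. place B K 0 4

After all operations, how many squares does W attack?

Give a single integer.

Answer: 13

Derivation:
Op 1: place WK@(3,3)
Op 2: remove (3,3)
Op 3: place WK@(4,1)
Op 4: place BB@(0,0)
Op 5: place WK@(1,2)
Op 6: place BR@(3,3)
Op 7: place BK@(0,4)
Per-piece attacks for W:
  WK@(1,2): attacks (1,3) (1,1) (2,2) (0,2) (2,3) (2,1) (0,3) (0,1)
  WK@(4,1): attacks (4,2) (4,0) (3,1) (3,2) (3,0)
Union (13 distinct): (0,1) (0,2) (0,3) (1,1) (1,3) (2,1) (2,2) (2,3) (3,0) (3,1) (3,2) (4,0) (4,2)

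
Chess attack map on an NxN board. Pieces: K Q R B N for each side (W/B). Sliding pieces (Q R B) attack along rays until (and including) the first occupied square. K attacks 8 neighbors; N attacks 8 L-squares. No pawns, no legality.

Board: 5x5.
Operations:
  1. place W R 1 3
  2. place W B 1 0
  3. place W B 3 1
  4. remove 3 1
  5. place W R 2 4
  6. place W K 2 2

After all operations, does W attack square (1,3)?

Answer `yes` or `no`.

Op 1: place WR@(1,3)
Op 2: place WB@(1,0)
Op 3: place WB@(3,1)
Op 4: remove (3,1)
Op 5: place WR@(2,4)
Op 6: place WK@(2,2)
Per-piece attacks for W:
  WB@(1,0): attacks (2,1) (3,2) (4,3) (0,1)
  WR@(1,3): attacks (1,4) (1,2) (1,1) (1,0) (2,3) (3,3) (4,3) (0,3) [ray(0,-1) blocked at (1,0)]
  WK@(2,2): attacks (2,3) (2,1) (3,2) (1,2) (3,3) (3,1) (1,3) (1,1)
  WR@(2,4): attacks (2,3) (2,2) (3,4) (4,4) (1,4) (0,4) [ray(0,-1) blocked at (2,2)]
W attacks (1,3): yes

Answer: yes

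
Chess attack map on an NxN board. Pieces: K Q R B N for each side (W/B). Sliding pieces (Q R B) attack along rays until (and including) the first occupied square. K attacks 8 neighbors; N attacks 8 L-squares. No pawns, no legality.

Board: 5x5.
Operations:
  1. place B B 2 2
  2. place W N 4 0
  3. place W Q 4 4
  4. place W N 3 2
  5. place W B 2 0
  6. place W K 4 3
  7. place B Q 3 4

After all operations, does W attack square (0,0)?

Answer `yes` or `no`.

Op 1: place BB@(2,2)
Op 2: place WN@(4,0)
Op 3: place WQ@(4,4)
Op 4: place WN@(3,2)
Op 5: place WB@(2,0)
Op 6: place WK@(4,3)
Op 7: place BQ@(3,4)
Per-piece attacks for W:
  WB@(2,0): attacks (3,1) (4,2) (1,1) (0,2)
  WN@(3,2): attacks (4,4) (2,4) (1,3) (4,0) (2,0) (1,1)
  WN@(4,0): attacks (3,2) (2,1)
  WK@(4,3): attacks (4,4) (4,2) (3,3) (3,4) (3,2)
  WQ@(4,4): attacks (4,3) (3,4) (3,3) (2,2) [ray(0,-1) blocked at (4,3); ray(-1,0) blocked at (3,4); ray(-1,-1) blocked at (2,2)]
W attacks (0,0): no

Answer: no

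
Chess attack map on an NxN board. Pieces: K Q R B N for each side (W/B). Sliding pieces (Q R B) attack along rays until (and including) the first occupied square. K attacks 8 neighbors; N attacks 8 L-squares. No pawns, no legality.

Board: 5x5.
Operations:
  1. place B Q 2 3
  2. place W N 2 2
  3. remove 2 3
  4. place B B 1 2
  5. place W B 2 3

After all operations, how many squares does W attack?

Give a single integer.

Answer: 10

Derivation:
Op 1: place BQ@(2,3)
Op 2: place WN@(2,2)
Op 3: remove (2,3)
Op 4: place BB@(1,2)
Op 5: place WB@(2,3)
Per-piece attacks for W:
  WN@(2,2): attacks (3,4) (4,3) (1,4) (0,3) (3,0) (4,1) (1,0) (0,1)
  WB@(2,3): attacks (3,4) (3,2) (4,1) (1,4) (1,2) [ray(-1,-1) blocked at (1,2)]
Union (10 distinct): (0,1) (0,3) (1,0) (1,2) (1,4) (3,0) (3,2) (3,4) (4,1) (4,3)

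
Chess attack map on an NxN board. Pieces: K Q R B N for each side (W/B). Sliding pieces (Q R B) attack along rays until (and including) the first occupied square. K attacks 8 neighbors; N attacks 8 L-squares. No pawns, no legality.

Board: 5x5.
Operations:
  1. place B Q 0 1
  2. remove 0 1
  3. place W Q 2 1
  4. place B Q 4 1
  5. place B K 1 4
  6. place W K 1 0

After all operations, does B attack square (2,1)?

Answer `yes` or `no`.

Op 1: place BQ@(0,1)
Op 2: remove (0,1)
Op 3: place WQ@(2,1)
Op 4: place BQ@(4,1)
Op 5: place BK@(1,4)
Op 6: place WK@(1,0)
Per-piece attacks for B:
  BK@(1,4): attacks (1,3) (2,4) (0,4) (2,3) (0,3)
  BQ@(4,1): attacks (4,2) (4,3) (4,4) (4,0) (3,1) (2,1) (3,2) (2,3) (1,4) (3,0) [ray(-1,0) blocked at (2,1); ray(-1,1) blocked at (1,4)]
B attacks (2,1): yes

Answer: yes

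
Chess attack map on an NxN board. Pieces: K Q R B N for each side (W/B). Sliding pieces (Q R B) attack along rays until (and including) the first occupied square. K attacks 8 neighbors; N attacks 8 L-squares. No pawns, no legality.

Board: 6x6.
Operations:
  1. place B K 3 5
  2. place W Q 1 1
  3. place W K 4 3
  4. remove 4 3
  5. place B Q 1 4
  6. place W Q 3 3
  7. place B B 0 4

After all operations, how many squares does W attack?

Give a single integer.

Op 1: place BK@(3,5)
Op 2: place WQ@(1,1)
Op 3: place WK@(4,3)
Op 4: remove (4,3)
Op 5: place BQ@(1,4)
Op 6: place WQ@(3,3)
Op 7: place BB@(0,4)
Per-piece attacks for W:
  WQ@(1,1): attacks (1,2) (1,3) (1,4) (1,0) (2,1) (3,1) (4,1) (5,1) (0,1) (2,2) (3,3) (2,0) (0,2) (0,0) [ray(0,1) blocked at (1,4); ray(1,1) blocked at (3,3)]
  WQ@(3,3): attacks (3,4) (3,5) (3,2) (3,1) (3,0) (4,3) (5,3) (2,3) (1,3) (0,3) (4,4) (5,5) (4,2) (5,1) (2,4) (1,5) (2,2) (1,1) [ray(0,1) blocked at (3,5); ray(-1,-1) blocked at (1,1)]
Union (28 distinct): (0,0) (0,1) (0,2) (0,3) (1,0) (1,1) (1,2) (1,3) (1,4) (1,5) (2,0) (2,1) (2,2) (2,3) (2,4) (3,0) (3,1) (3,2) (3,3) (3,4) (3,5) (4,1) (4,2) (4,3) (4,4) (5,1) (5,3) (5,5)

Answer: 28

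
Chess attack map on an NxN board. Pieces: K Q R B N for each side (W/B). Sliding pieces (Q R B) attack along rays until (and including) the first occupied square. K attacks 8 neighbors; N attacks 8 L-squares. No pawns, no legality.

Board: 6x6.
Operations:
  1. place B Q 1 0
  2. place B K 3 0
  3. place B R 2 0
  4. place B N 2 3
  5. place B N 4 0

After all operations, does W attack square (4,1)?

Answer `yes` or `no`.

Op 1: place BQ@(1,0)
Op 2: place BK@(3,0)
Op 3: place BR@(2,0)
Op 4: place BN@(2,3)
Op 5: place BN@(4,0)
Per-piece attacks for W:
W attacks (4,1): no

Answer: no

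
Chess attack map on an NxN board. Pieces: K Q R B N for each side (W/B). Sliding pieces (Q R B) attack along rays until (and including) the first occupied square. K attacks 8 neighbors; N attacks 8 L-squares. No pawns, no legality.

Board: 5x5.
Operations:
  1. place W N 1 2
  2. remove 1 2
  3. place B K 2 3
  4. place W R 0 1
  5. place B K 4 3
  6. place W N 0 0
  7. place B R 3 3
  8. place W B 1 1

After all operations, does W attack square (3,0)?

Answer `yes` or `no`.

Answer: no

Derivation:
Op 1: place WN@(1,2)
Op 2: remove (1,2)
Op 3: place BK@(2,3)
Op 4: place WR@(0,1)
Op 5: place BK@(4,3)
Op 6: place WN@(0,0)
Op 7: place BR@(3,3)
Op 8: place WB@(1,1)
Per-piece attacks for W:
  WN@(0,0): attacks (1,2) (2,1)
  WR@(0,1): attacks (0,2) (0,3) (0,4) (0,0) (1,1) [ray(0,-1) blocked at (0,0); ray(1,0) blocked at (1,1)]
  WB@(1,1): attacks (2,2) (3,3) (2,0) (0,2) (0,0) [ray(1,1) blocked at (3,3); ray(-1,-1) blocked at (0,0)]
W attacks (3,0): no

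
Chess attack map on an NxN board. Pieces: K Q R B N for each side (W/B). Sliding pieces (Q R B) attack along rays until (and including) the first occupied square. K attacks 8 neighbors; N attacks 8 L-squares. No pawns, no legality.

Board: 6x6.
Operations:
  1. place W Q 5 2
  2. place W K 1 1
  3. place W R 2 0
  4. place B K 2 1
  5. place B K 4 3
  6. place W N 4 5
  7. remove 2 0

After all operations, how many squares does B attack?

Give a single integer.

Op 1: place WQ@(5,2)
Op 2: place WK@(1,1)
Op 3: place WR@(2,0)
Op 4: place BK@(2,1)
Op 5: place BK@(4,3)
Op 6: place WN@(4,5)
Op 7: remove (2,0)
Per-piece attacks for B:
  BK@(2,1): attacks (2,2) (2,0) (3,1) (1,1) (3,2) (3,0) (1,2) (1,0)
  BK@(4,3): attacks (4,4) (4,2) (5,3) (3,3) (5,4) (5,2) (3,4) (3,2)
Union (15 distinct): (1,0) (1,1) (1,2) (2,0) (2,2) (3,0) (3,1) (3,2) (3,3) (3,4) (4,2) (4,4) (5,2) (5,3) (5,4)

Answer: 15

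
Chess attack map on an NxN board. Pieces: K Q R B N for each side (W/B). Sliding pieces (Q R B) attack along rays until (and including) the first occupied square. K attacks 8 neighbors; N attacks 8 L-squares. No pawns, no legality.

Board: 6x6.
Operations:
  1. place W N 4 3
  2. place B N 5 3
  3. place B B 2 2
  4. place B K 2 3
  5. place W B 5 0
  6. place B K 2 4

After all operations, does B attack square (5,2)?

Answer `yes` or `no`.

Op 1: place WN@(4,3)
Op 2: place BN@(5,3)
Op 3: place BB@(2,2)
Op 4: place BK@(2,3)
Op 5: place WB@(5,0)
Op 6: place BK@(2,4)
Per-piece attacks for B:
  BB@(2,2): attacks (3,3) (4,4) (5,5) (3,1) (4,0) (1,3) (0,4) (1,1) (0,0)
  BK@(2,3): attacks (2,4) (2,2) (3,3) (1,3) (3,4) (3,2) (1,4) (1,2)
  BK@(2,4): attacks (2,5) (2,3) (3,4) (1,4) (3,5) (3,3) (1,5) (1,3)
  BN@(5,3): attacks (4,5) (3,4) (4,1) (3,2)
B attacks (5,2): no

Answer: no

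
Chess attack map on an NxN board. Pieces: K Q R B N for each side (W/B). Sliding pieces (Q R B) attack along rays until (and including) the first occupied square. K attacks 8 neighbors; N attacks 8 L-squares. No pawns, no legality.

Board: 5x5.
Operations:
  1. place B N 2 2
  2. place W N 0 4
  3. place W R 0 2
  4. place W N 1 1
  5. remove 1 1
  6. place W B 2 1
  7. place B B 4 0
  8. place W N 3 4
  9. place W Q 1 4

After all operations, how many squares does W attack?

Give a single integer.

Answer: 17

Derivation:
Op 1: place BN@(2,2)
Op 2: place WN@(0,4)
Op 3: place WR@(0,2)
Op 4: place WN@(1,1)
Op 5: remove (1,1)
Op 6: place WB@(2,1)
Op 7: place BB@(4,0)
Op 8: place WN@(3,4)
Op 9: place WQ@(1,4)
Per-piece attacks for W:
  WR@(0,2): attacks (0,3) (0,4) (0,1) (0,0) (1,2) (2,2) [ray(0,1) blocked at (0,4); ray(1,0) blocked at (2,2)]
  WN@(0,4): attacks (1,2) (2,3)
  WQ@(1,4): attacks (1,3) (1,2) (1,1) (1,0) (2,4) (3,4) (0,4) (2,3) (3,2) (4,1) (0,3) [ray(1,0) blocked at (3,4); ray(-1,0) blocked at (0,4)]
  WB@(2,1): attacks (3,2) (4,3) (3,0) (1,2) (0,3) (1,0)
  WN@(3,4): attacks (4,2) (2,2) (1,3)
Union (17 distinct): (0,0) (0,1) (0,3) (0,4) (1,0) (1,1) (1,2) (1,3) (2,2) (2,3) (2,4) (3,0) (3,2) (3,4) (4,1) (4,2) (4,3)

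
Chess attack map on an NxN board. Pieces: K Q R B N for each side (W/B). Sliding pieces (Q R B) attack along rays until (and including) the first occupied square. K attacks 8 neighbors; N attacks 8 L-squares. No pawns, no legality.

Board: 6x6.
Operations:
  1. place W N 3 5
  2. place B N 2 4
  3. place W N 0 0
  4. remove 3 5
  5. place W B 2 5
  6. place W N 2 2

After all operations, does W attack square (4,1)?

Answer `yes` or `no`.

Answer: yes

Derivation:
Op 1: place WN@(3,5)
Op 2: place BN@(2,4)
Op 3: place WN@(0,0)
Op 4: remove (3,5)
Op 5: place WB@(2,5)
Op 6: place WN@(2,2)
Per-piece attacks for W:
  WN@(0,0): attacks (1,2) (2,1)
  WN@(2,2): attacks (3,4) (4,3) (1,4) (0,3) (3,0) (4,1) (1,0) (0,1)
  WB@(2,5): attacks (3,4) (4,3) (5,2) (1,4) (0,3)
W attacks (4,1): yes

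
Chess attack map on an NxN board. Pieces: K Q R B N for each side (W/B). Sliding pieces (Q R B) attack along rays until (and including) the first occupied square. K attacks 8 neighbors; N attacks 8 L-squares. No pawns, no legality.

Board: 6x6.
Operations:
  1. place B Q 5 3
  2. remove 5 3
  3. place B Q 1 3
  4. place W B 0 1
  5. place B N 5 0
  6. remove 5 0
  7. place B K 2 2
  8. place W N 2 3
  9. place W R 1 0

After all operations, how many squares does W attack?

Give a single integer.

Op 1: place BQ@(5,3)
Op 2: remove (5,3)
Op 3: place BQ@(1,3)
Op 4: place WB@(0,1)
Op 5: place BN@(5,0)
Op 6: remove (5,0)
Op 7: place BK@(2,2)
Op 8: place WN@(2,3)
Op 9: place WR@(1,0)
Per-piece attacks for W:
  WB@(0,1): attacks (1,2) (2,3) (1,0) [ray(1,1) blocked at (2,3); ray(1,-1) blocked at (1,0)]
  WR@(1,0): attacks (1,1) (1,2) (1,3) (2,0) (3,0) (4,0) (5,0) (0,0) [ray(0,1) blocked at (1,3)]
  WN@(2,3): attacks (3,5) (4,4) (1,5) (0,4) (3,1) (4,2) (1,1) (0,2)
Union (17 distinct): (0,0) (0,2) (0,4) (1,0) (1,1) (1,2) (1,3) (1,5) (2,0) (2,3) (3,0) (3,1) (3,5) (4,0) (4,2) (4,4) (5,0)

Answer: 17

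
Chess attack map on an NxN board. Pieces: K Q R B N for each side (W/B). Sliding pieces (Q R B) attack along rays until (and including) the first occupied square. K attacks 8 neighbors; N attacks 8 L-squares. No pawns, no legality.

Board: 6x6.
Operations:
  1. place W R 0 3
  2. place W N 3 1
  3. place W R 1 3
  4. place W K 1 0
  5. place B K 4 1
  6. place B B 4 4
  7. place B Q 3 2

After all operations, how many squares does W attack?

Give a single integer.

Answer: 20

Derivation:
Op 1: place WR@(0,3)
Op 2: place WN@(3,1)
Op 3: place WR@(1,3)
Op 4: place WK@(1,0)
Op 5: place BK@(4,1)
Op 6: place BB@(4,4)
Op 7: place BQ@(3,2)
Per-piece attacks for W:
  WR@(0,3): attacks (0,4) (0,5) (0,2) (0,1) (0,0) (1,3) [ray(1,0) blocked at (1,3)]
  WK@(1,0): attacks (1,1) (2,0) (0,0) (2,1) (0,1)
  WR@(1,3): attacks (1,4) (1,5) (1,2) (1,1) (1,0) (2,3) (3,3) (4,3) (5,3) (0,3) [ray(0,-1) blocked at (1,0); ray(-1,0) blocked at (0,3)]
  WN@(3,1): attacks (4,3) (5,2) (2,3) (1,2) (5,0) (1,0)
Union (20 distinct): (0,0) (0,1) (0,2) (0,3) (0,4) (0,5) (1,0) (1,1) (1,2) (1,3) (1,4) (1,5) (2,0) (2,1) (2,3) (3,3) (4,3) (5,0) (5,2) (5,3)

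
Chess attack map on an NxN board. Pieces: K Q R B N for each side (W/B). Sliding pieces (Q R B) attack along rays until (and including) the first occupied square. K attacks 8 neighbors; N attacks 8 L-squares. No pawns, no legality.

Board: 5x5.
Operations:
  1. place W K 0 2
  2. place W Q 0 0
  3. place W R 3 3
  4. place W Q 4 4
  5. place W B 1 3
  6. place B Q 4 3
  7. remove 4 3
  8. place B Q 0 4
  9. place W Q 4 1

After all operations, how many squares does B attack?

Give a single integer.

Answer: 7

Derivation:
Op 1: place WK@(0,2)
Op 2: place WQ@(0,0)
Op 3: place WR@(3,3)
Op 4: place WQ@(4,4)
Op 5: place WB@(1,3)
Op 6: place BQ@(4,3)
Op 7: remove (4,3)
Op 8: place BQ@(0,4)
Op 9: place WQ@(4,1)
Per-piece attacks for B:
  BQ@(0,4): attacks (0,3) (0,2) (1,4) (2,4) (3,4) (4,4) (1,3) [ray(0,-1) blocked at (0,2); ray(1,0) blocked at (4,4); ray(1,-1) blocked at (1,3)]
Union (7 distinct): (0,2) (0,3) (1,3) (1,4) (2,4) (3,4) (4,4)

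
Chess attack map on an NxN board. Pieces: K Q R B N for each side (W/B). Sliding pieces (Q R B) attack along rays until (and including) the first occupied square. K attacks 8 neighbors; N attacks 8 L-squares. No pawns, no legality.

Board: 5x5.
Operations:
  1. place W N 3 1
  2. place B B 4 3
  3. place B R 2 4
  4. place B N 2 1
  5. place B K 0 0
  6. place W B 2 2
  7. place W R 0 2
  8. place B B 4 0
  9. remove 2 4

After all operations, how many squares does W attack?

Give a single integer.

Op 1: place WN@(3,1)
Op 2: place BB@(4,3)
Op 3: place BR@(2,4)
Op 4: place BN@(2,1)
Op 5: place BK@(0,0)
Op 6: place WB@(2,2)
Op 7: place WR@(0,2)
Op 8: place BB@(4,0)
Op 9: remove (2,4)
Per-piece attacks for W:
  WR@(0,2): attacks (0,3) (0,4) (0,1) (0,0) (1,2) (2,2) [ray(0,-1) blocked at (0,0); ray(1,0) blocked at (2,2)]
  WB@(2,2): attacks (3,3) (4,4) (3,1) (1,3) (0,4) (1,1) (0,0) [ray(1,-1) blocked at (3,1); ray(-1,-1) blocked at (0,0)]
  WN@(3,1): attacks (4,3) (2,3) (1,2) (1,0)
Union (14 distinct): (0,0) (0,1) (0,3) (0,4) (1,0) (1,1) (1,2) (1,3) (2,2) (2,3) (3,1) (3,3) (4,3) (4,4)

Answer: 14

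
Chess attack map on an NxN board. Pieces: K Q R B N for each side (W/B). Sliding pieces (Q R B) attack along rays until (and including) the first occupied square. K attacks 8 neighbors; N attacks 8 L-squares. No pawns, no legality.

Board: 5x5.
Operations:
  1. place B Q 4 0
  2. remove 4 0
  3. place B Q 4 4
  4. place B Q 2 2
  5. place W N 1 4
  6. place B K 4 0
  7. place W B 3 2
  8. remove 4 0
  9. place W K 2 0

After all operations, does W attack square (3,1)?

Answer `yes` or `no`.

Op 1: place BQ@(4,0)
Op 2: remove (4,0)
Op 3: place BQ@(4,4)
Op 4: place BQ@(2,2)
Op 5: place WN@(1,4)
Op 6: place BK@(4,0)
Op 7: place WB@(3,2)
Op 8: remove (4,0)
Op 9: place WK@(2,0)
Per-piece attacks for W:
  WN@(1,4): attacks (2,2) (3,3) (0,2)
  WK@(2,0): attacks (2,1) (3,0) (1,0) (3,1) (1,1)
  WB@(3,2): attacks (4,3) (4,1) (2,3) (1,4) (2,1) (1,0) [ray(-1,1) blocked at (1,4)]
W attacks (3,1): yes

Answer: yes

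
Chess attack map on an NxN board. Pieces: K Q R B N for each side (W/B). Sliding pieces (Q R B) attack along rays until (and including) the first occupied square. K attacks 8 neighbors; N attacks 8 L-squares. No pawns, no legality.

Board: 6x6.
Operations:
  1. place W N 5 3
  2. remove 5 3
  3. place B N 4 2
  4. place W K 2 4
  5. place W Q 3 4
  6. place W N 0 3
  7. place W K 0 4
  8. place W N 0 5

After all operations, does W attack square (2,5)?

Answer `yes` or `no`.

Answer: yes

Derivation:
Op 1: place WN@(5,3)
Op 2: remove (5,3)
Op 3: place BN@(4,2)
Op 4: place WK@(2,4)
Op 5: place WQ@(3,4)
Op 6: place WN@(0,3)
Op 7: place WK@(0,4)
Op 8: place WN@(0,5)
Per-piece attacks for W:
  WN@(0,3): attacks (1,5) (2,4) (1,1) (2,2)
  WK@(0,4): attacks (0,5) (0,3) (1,4) (1,5) (1,3)
  WN@(0,5): attacks (1,3) (2,4)
  WK@(2,4): attacks (2,5) (2,3) (3,4) (1,4) (3,5) (3,3) (1,5) (1,3)
  WQ@(3,4): attacks (3,5) (3,3) (3,2) (3,1) (3,0) (4,4) (5,4) (2,4) (4,5) (4,3) (5,2) (2,5) (2,3) (1,2) (0,1) [ray(-1,0) blocked at (2,4)]
W attacks (2,5): yes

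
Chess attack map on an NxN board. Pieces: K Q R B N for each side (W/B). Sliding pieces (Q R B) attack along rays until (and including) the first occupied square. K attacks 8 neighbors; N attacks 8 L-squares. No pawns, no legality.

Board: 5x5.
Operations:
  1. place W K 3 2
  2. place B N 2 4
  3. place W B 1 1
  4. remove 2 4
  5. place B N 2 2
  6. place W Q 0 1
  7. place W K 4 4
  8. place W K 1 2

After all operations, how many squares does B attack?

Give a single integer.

Answer: 8

Derivation:
Op 1: place WK@(3,2)
Op 2: place BN@(2,4)
Op 3: place WB@(1,1)
Op 4: remove (2,4)
Op 5: place BN@(2,2)
Op 6: place WQ@(0,1)
Op 7: place WK@(4,4)
Op 8: place WK@(1,2)
Per-piece attacks for B:
  BN@(2,2): attacks (3,4) (4,3) (1,4) (0,3) (3,0) (4,1) (1,0) (0,1)
Union (8 distinct): (0,1) (0,3) (1,0) (1,4) (3,0) (3,4) (4,1) (4,3)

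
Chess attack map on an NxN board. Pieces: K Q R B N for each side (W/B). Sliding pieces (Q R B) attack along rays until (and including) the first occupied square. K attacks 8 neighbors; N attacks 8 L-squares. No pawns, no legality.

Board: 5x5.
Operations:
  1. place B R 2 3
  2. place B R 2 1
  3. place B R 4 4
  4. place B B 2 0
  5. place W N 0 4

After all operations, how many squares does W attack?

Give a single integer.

Answer: 2

Derivation:
Op 1: place BR@(2,3)
Op 2: place BR@(2,1)
Op 3: place BR@(4,4)
Op 4: place BB@(2,0)
Op 5: place WN@(0,4)
Per-piece attacks for W:
  WN@(0,4): attacks (1,2) (2,3)
Union (2 distinct): (1,2) (2,3)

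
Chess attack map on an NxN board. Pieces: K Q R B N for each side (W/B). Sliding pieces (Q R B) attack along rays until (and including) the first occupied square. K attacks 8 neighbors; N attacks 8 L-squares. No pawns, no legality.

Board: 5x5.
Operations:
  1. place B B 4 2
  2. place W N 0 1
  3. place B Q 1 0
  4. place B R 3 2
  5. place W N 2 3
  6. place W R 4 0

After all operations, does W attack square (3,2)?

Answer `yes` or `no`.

Answer: no

Derivation:
Op 1: place BB@(4,2)
Op 2: place WN@(0,1)
Op 3: place BQ@(1,0)
Op 4: place BR@(3,2)
Op 5: place WN@(2,3)
Op 6: place WR@(4,0)
Per-piece attacks for W:
  WN@(0,1): attacks (1,3) (2,2) (2,0)
  WN@(2,3): attacks (4,4) (0,4) (3,1) (4,2) (1,1) (0,2)
  WR@(4,0): attacks (4,1) (4,2) (3,0) (2,0) (1,0) [ray(0,1) blocked at (4,2); ray(-1,0) blocked at (1,0)]
W attacks (3,2): no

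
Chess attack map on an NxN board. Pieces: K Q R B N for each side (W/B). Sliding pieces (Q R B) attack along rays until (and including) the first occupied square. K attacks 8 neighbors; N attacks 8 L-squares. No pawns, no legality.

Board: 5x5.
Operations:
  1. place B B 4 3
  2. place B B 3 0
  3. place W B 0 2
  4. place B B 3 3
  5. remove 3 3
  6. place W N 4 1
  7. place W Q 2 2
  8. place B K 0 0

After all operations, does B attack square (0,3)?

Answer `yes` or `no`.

Op 1: place BB@(4,3)
Op 2: place BB@(3,0)
Op 3: place WB@(0,2)
Op 4: place BB@(3,3)
Op 5: remove (3,3)
Op 6: place WN@(4,1)
Op 7: place WQ@(2,2)
Op 8: place BK@(0,0)
Per-piece attacks for B:
  BK@(0,0): attacks (0,1) (1,0) (1,1)
  BB@(3,0): attacks (4,1) (2,1) (1,2) (0,3) [ray(1,1) blocked at (4,1)]
  BB@(4,3): attacks (3,4) (3,2) (2,1) (1,0)
B attacks (0,3): yes

Answer: yes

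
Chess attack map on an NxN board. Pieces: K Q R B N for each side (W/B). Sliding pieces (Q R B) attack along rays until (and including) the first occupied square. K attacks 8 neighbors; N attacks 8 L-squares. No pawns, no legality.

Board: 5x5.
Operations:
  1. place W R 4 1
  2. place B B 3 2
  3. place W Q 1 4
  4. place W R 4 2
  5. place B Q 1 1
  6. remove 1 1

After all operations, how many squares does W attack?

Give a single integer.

Answer: 18

Derivation:
Op 1: place WR@(4,1)
Op 2: place BB@(3,2)
Op 3: place WQ@(1,4)
Op 4: place WR@(4,2)
Op 5: place BQ@(1,1)
Op 6: remove (1,1)
Per-piece attacks for W:
  WQ@(1,4): attacks (1,3) (1,2) (1,1) (1,0) (2,4) (3,4) (4,4) (0,4) (2,3) (3,2) (0,3) [ray(1,-1) blocked at (3,2)]
  WR@(4,1): attacks (4,2) (4,0) (3,1) (2,1) (1,1) (0,1) [ray(0,1) blocked at (4,2)]
  WR@(4,2): attacks (4,3) (4,4) (4,1) (3,2) [ray(0,-1) blocked at (4,1); ray(-1,0) blocked at (3,2)]
Union (18 distinct): (0,1) (0,3) (0,4) (1,0) (1,1) (1,2) (1,3) (2,1) (2,3) (2,4) (3,1) (3,2) (3,4) (4,0) (4,1) (4,2) (4,3) (4,4)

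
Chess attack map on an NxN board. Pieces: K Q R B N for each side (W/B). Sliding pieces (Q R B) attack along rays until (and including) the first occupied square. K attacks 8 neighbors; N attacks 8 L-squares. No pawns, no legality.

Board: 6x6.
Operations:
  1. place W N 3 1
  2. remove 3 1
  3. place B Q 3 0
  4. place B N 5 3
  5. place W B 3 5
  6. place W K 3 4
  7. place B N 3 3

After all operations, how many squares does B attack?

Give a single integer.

Op 1: place WN@(3,1)
Op 2: remove (3,1)
Op 3: place BQ@(3,0)
Op 4: place BN@(5,3)
Op 5: place WB@(3,5)
Op 6: place WK@(3,4)
Op 7: place BN@(3,3)
Per-piece attacks for B:
  BQ@(3,0): attacks (3,1) (3,2) (3,3) (4,0) (5,0) (2,0) (1,0) (0,0) (4,1) (5,2) (2,1) (1,2) (0,3) [ray(0,1) blocked at (3,3)]
  BN@(3,3): attacks (4,5) (5,4) (2,5) (1,4) (4,1) (5,2) (2,1) (1,2)
  BN@(5,3): attacks (4,5) (3,4) (4,1) (3,2)
Union (18 distinct): (0,0) (0,3) (1,0) (1,2) (1,4) (2,0) (2,1) (2,5) (3,1) (3,2) (3,3) (3,4) (4,0) (4,1) (4,5) (5,0) (5,2) (5,4)

Answer: 18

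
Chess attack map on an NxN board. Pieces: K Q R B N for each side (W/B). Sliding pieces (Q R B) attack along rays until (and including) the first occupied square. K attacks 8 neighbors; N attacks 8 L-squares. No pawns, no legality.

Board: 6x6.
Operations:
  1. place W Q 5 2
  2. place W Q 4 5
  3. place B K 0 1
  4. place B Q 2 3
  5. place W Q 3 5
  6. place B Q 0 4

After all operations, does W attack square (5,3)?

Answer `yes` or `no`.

Answer: yes

Derivation:
Op 1: place WQ@(5,2)
Op 2: place WQ@(4,5)
Op 3: place BK@(0,1)
Op 4: place BQ@(2,3)
Op 5: place WQ@(3,5)
Op 6: place BQ@(0,4)
Per-piece attacks for W:
  WQ@(3,5): attacks (3,4) (3,3) (3,2) (3,1) (3,0) (4,5) (2,5) (1,5) (0,5) (4,4) (5,3) (2,4) (1,3) (0,2) [ray(1,0) blocked at (4,5)]
  WQ@(4,5): attacks (4,4) (4,3) (4,2) (4,1) (4,0) (5,5) (3,5) (5,4) (3,4) (2,3) [ray(-1,0) blocked at (3,5); ray(-1,-1) blocked at (2,3)]
  WQ@(5,2): attacks (5,3) (5,4) (5,5) (5,1) (5,0) (4,2) (3,2) (2,2) (1,2) (0,2) (4,3) (3,4) (2,5) (4,1) (3,0)
W attacks (5,3): yes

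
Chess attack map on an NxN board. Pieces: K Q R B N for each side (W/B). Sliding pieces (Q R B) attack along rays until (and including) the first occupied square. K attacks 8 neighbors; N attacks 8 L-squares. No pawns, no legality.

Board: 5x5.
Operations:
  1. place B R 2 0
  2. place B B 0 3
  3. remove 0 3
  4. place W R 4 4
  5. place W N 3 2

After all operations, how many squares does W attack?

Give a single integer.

Op 1: place BR@(2,0)
Op 2: place BB@(0,3)
Op 3: remove (0,3)
Op 4: place WR@(4,4)
Op 5: place WN@(3,2)
Per-piece attacks for W:
  WN@(3,2): attacks (4,4) (2,4) (1,3) (4,0) (2,0) (1,1)
  WR@(4,4): attacks (4,3) (4,2) (4,1) (4,0) (3,4) (2,4) (1,4) (0,4)
Union (12 distinct): (0,4) (1,1) (1,3) (1,4) (2,0) (2,4) (3,4) (4,0) (4,1) (4,2) (4,3) (4,4)

Answer: 12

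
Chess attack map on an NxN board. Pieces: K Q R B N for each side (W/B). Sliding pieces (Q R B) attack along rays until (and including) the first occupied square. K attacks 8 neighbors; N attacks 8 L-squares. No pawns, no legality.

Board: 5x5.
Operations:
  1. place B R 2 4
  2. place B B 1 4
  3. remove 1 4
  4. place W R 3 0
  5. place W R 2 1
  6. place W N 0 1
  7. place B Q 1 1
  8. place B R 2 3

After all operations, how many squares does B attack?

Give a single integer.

Answer: 18

Derivation:
Op 1: place BR@(2,4)
Op 2: place BB@(1,4)
Op 3: remove (1,4)
Op 4: place WR@(3,0)
Op 5: place WR@(2,1)
Op 6: place WN@(0,1)
Op 7: place BQ@(1,1)
Op 8: place BR@(2,3)
Per-piece attacks for B:
  BQ@(1,1): attacks (1,2) (1,3) (1,4) (1,0) (2,1) (0,1) (2,2) (3,3) (4,4) (2,0) (0,2) (0,0) [ray(1,0) blocked at (2,1); ray(-1,0) blocked at (0,1)]
  BR@(2,3): attacks (2,4) (2,2) (2,1) (3,3) (4,3) (1,3) (0,3) [ray(0,1) blocked at (2,4); ray(0,-1) blocked at (2,1)]
  BR@(2,4): attacks (2,3) (3,4) (4,4) (1,4) (0,4) [ray(0,-1) blocked at (2,3)]
Union (18 distinct): (0,0) (0,1) (0,2) (0,3) (0,4) (1,0) (1,2) (1,3) (1,4) (2,0) (2,1) (2,2) (2,3) (2,4) (3,3) (3,4) (4,3) (4,4)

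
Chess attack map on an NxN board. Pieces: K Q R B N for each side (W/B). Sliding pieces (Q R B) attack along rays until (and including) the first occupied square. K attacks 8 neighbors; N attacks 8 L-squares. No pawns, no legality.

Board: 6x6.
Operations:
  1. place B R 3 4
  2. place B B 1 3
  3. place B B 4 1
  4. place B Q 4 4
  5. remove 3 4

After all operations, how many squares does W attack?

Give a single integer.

Op 1: place BR@(3,4)
Op 2: place BB@(1,3)
Op 3: place BB@(4,1)
Op 4: place BQ@(4,4)
Op 5: remove (3,4)
Per-piece attacks for W:
Union (0 distinct): (none)

Answer: 0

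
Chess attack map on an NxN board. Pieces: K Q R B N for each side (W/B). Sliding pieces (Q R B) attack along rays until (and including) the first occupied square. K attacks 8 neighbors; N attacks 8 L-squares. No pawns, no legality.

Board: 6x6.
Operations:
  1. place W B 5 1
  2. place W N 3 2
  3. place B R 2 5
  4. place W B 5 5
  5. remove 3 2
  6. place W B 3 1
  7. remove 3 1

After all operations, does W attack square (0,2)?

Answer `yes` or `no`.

Answer: no

Derivation:
Op 1: place WB@(5,1)
Op 2: place WN@(3,2)
Op 3: place BR@(2,5)
Op 4: place WB@(5,5)
Op 5: remove (3,2)
Op 6: place WB@(3,1)
Op 7: remove (3,1)
Per-piece attacks for W:
  WB@(5,1): attacks (4,2) (3,3) (2,4) (1,5) (4,0)
  WB@(5,5): attacks (4,4) (3,3) (2,2) (1,1) (0,0)
W attacks (0,2): no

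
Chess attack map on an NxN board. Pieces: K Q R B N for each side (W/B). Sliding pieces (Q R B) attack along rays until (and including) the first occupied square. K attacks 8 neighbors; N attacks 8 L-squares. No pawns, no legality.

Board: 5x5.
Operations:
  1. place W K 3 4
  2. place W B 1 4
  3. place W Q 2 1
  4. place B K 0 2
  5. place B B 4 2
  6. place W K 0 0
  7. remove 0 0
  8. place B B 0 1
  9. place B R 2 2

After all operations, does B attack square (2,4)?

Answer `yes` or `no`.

Answer: yes

Derivation:
Op 1: place WK@(3,4)
Op 2: place WB@(1,4)
Op 3: place WQ@(2,1)
Op 4: place BK@(0,2)
Op 5: place BB@(4,2)
Op 6: place WK@(0,0)
Op 7: remove (0,0)
Op 8: place BB@(0,1)
Op 9: place BR@(2,2)
Per-piece attacks for B:
  BB@(0,1): attacks (1,2) (2,3) (3,4) (1,0) [ray(1,1) blocked at (3,4)]
  BK@(0,2): attacks (0,3) (0,1) (1,2) (1,3) (1,1)
  BR@(2,2): attacks (2,3) (2,4) (2,1) (3,2) (4,2) (1,2) (0,2) [ray(0,-1) blocked at (2,1); ray(1,0) blocked at (4,2); ray(-1,0) blocked at (0,2)]
  BB@(4,2): attacks (3,3) (2,4) (3,1) (2,0)
B attacks (2,4): yes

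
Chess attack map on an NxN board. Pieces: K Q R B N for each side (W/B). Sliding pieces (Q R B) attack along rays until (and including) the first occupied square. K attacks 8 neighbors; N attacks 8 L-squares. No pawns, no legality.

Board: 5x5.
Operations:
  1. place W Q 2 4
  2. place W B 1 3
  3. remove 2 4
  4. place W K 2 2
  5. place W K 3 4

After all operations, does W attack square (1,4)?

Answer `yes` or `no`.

Answer: no

Derivation:
Op 1: place WQ@(2,4)
Op 2: place WB@(1,3)
Op 3: remove (2,4)
Op 4: place WK@(2,2)
Op 5: place WK@(3,4)
Per-piece attacks for W:
  WB@(1,3): attacks (2,4) (2,2) (0,4) (0,2) [ray(1,-1) blocked at (2,2)]
  WK@(2,2): attacks (2,3) (2,1) (3,2) (1,2) (3,3) (3,1) (1,3) (1,1)
  WK@(3,4): attacks (3,3) (4,4) (2,4) (4,3) (2,3)
W attacks (1,4): no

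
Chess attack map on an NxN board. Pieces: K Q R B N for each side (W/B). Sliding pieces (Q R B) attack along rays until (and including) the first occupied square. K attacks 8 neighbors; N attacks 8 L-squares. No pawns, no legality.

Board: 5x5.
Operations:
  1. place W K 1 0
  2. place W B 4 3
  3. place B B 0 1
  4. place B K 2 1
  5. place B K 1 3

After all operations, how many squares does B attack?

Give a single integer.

Op 1: place WK@(1,0)
Op 2: place WB@(4,3)
Op 3: place BB@(0,1)
Op 4: place BK@(2,1)
Op 5: place BK@(1,3)
Per-piece attacks for B:
  BB@(0,1): attacks (1,2) (2,3) (3,4) (1,0) [ray(1,-1) blocked at (1,0)]
  BK@(1,3): attacks (1,4) (1,2) (2,3) (0,3) (2,4) (2,2) (0,4) (0,2)
  BK@(2,1): attacks (2,2) (2,0) (3,1) (1,1) (3,2) (3,0) (1,2) (1,0)
Union (15 distinct): (0,2) (0,3) (0,4) (1,0) (1,1) (1,2) (1,4) (2,0) (2,2) (2,3) (2,4) (3,0) (3,1) (3,2) (3,4)

Answer: 15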